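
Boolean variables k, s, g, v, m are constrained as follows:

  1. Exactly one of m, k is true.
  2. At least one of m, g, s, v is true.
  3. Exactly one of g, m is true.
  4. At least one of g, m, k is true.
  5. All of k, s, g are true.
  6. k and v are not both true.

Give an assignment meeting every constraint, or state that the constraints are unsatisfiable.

k=T, s=T, g=T, v=F, m=F

  (1) {m, k}: 1 true — exactly one ✓
  (2) {m, g, s, v}: 2 true — at least one ✓
  (3) {g, m}: 1 true — exactly one ✓
  (4) {g, m, k}: 2 true — at least one ✓
  (5) {k, s, g}: all 3 true ✓
  (6) k=T, v=F — not both ✓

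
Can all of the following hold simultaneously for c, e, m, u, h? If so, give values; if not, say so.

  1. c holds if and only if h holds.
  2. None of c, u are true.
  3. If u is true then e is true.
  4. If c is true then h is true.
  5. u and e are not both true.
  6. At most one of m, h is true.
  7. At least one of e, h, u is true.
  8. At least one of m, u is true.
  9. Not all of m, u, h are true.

c: False, e: True, m: True, u: False, h: False

  (1) c=F, h=F — same ✓
  (2) {c, u}: 0 true — none ✓
  (3) u=F ⇒ e: vacuous ✓
  (4) c=F ⇒ h: vacuous ✓
  (5) u=F, e=T — not both ✓
  (6) {m, h}: 1 true — at most one ✓
  (7) {e, h, u}: 1 true — at least one ✓
  (8) {m, u}: 1 true — at least one ✓
  (9) {m, u, h}: 1/3 true — not all ✓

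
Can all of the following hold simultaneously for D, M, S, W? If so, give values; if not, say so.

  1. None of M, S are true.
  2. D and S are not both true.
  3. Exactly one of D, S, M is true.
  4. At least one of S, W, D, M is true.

D: True, M: False, S: False, W: True

  (1) {M, S}: 0 true — none ✓
  (2) D=T, S=F — not both ✓
  (3) {D, S, M}: 1 true — exactly one ✓
  (4) {S, W, D, M}: 2 true — at least one ✓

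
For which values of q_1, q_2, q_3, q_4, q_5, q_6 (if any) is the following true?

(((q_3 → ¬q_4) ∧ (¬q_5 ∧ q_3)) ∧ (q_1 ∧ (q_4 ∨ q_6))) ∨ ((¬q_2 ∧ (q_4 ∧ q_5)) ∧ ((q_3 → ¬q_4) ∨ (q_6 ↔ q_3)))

q_1 = False; q_2 = False; q_3 = False; q_4 = True; q_5 = True; q_6 = True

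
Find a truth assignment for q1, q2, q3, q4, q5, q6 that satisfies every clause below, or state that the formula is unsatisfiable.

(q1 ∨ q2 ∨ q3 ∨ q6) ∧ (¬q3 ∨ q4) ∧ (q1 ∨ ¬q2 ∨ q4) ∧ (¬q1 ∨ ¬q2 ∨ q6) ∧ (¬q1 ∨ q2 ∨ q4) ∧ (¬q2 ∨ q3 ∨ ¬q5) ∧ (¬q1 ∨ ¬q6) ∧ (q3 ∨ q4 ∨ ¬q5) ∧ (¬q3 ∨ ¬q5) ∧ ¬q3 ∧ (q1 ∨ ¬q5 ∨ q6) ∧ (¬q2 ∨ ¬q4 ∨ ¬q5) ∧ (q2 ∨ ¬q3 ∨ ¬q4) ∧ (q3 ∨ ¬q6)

Unit clause (¬q3) forces q3 = False.
In (q3 ∨ ¬q6) only ¬q6 is left, so q6 = False.
Set q1 = True.
  then (¬q1 ∨ ¬q2 ∨ q6) forces q2 = False.
  then (¬q1 ∨ q2 ∨ q4) forces q4 = True.
Set q5 = False.
All clauses satisfied.

q1 = True, q2 = False, q3 = False, q4 = True, q5 = False, q6 = False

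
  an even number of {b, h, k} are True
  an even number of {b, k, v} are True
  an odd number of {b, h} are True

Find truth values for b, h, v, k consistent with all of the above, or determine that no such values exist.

b: True; h: False; v: False; k: True

{b, h, k}: 2 true → even ✓
{b, k, v}: 2 true → even ✓
{b, h}: 1 true → odd ✓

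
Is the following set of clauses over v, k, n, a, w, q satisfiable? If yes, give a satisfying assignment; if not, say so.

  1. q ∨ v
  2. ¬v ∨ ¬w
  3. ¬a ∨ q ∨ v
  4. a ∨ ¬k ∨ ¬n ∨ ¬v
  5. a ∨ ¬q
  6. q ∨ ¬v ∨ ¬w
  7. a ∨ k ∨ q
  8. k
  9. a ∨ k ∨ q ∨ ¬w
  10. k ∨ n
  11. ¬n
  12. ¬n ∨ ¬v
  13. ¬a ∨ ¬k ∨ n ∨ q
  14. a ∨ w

Unit clause (k) forces k = True.
Unit clause (¬n) forces n = False.
Set v = False.
  then (q ∨ v) forces q = True.
  then (a ∨ ¬q) forces a = True.
Set w = True.
All clauses satisfied.

v=F; k=T; n=F; a=T; w=T; q=T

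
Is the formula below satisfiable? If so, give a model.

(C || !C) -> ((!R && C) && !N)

C=T; N=F; R=F

  (C || !C) -> ((!R && C) && !N) = True
    C || !C = True
      !C = False
    (!R && C) && !N = True
      !R && C = True
        !R = True
      !N = True
The formula evaluates to True.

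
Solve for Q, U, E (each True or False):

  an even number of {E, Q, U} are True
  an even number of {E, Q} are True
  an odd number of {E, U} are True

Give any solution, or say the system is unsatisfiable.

Q=T, U=F, E=T

{E, Q, U}: 2 true → even ✓
{E, Q}: 2 true → even ✓
{E, U}: 1 true → odd ✓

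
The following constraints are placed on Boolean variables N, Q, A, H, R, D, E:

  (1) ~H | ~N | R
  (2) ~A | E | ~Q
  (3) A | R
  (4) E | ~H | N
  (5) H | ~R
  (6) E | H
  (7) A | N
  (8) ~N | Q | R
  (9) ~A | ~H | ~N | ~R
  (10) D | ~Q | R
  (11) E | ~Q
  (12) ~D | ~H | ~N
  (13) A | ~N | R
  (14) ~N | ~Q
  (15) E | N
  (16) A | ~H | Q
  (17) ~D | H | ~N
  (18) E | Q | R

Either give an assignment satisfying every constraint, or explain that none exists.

Try N = True:
  (~N | ~Q) forces Q = False.
  (~N | Q | R) forces R = True.
  (H | ~R) forces H = True.
  (~A | ~H | ~N | ~R) forces A = False.
  clause (A | ~H | Q) is falsified — backtrack.
So N = False.
  then (A | N) forces A = True.
  then (E | N) forces E = True.
Set Q = False.
Set H = True.
Set R = False.
Set D = True.
All clauses satisfied.

N = False; Q = False; A = True; H = True; R = False; D = True; E = True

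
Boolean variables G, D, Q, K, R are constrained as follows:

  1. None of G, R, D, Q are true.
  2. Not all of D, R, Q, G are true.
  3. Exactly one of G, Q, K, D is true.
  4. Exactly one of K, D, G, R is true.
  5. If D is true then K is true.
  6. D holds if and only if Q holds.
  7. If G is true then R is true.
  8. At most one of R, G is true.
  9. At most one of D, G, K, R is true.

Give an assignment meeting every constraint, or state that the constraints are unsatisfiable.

G = False, D = False, Q = False, K = True, R = False

  (1) {G, R, D, Q}: 0 true — none ✓
  (2) {D, R, Q, G}: 0/4 true — not all ✓
  (3) {G, Q, K, D}: 1 true — exactly one ✓
  (4) {K, D, G, R}: 1 true — exactly one ✓
  (5) D=F ⇒ K: vacuous ✓
  (6) D=F, Q=F — same ✓
  (7) G=F ⇒ R: vacuous ✓
  (8) {R, G}: 0 true — at most one ✓
  (9) {D, G, K, R}: 1 true — at most one ✓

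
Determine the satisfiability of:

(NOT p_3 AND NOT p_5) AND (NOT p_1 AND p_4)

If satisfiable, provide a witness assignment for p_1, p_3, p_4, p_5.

p_1: False; p_3: False; p_4: True; p_5: False

  NOT p_3 AND NOT p_5 = True
    NOT p_3 = True
    NOT p_5 = True
  NOT p_1 AND p_4 = True
    NOT p_1 = True
Both conjuncts True, so the formula holds.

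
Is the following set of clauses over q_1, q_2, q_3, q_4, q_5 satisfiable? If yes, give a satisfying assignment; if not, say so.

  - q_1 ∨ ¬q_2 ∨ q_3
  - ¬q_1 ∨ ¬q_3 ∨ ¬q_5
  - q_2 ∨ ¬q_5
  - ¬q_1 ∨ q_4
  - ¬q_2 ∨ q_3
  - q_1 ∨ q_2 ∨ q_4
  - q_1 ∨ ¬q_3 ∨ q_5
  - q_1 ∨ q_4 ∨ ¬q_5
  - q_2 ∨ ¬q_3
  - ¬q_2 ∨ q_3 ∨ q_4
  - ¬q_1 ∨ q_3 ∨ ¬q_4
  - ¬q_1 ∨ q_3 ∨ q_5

q_1=T, q_2=T, q_3=T, q_4=T, q_5=F

Set q_1 = True.
  then (¬q_1 ∨ q_4) forces q_4 = True.
  then (¬q_1 ∨ q_3 ∨ ¬q_4) forces q_3 = True.
  then (¬q_1 ∨ ¬q_3 ∨ ¬q_5) forces q_5 = False.
  then (q_2 ∨ ¬q_3) forces q_2 = True.
All clauses satisfied.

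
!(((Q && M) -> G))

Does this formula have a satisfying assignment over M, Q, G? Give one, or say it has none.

M: True, Q: True, G: False

  !(((Q && M) -> G)) = True
    (Q && M) -> G = False
      Q && M = True
The formula evaluates to True.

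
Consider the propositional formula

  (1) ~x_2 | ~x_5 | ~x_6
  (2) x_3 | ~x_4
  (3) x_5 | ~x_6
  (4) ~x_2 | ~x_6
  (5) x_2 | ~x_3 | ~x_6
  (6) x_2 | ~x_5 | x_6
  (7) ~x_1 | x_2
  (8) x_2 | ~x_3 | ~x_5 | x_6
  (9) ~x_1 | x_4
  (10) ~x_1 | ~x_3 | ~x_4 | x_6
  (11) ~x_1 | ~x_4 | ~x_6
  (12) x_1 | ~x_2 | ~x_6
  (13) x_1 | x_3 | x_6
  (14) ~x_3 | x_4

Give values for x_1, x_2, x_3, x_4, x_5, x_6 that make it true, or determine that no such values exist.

Try x_1 = True:
  (~x_1 | x_2) forces x_2 = True.
  (~x_2 | ~x_6) forces x_6 = False.
  (~x_1 | x_4) forces x_4 = True.
  (x_3 | ~x_4) forces x_3 = True.
  clause (~x_1 | ~x_3 | ~x_4 | x_6) is falsified — backtrack.
So x_1 = False.
Set x_2 = True.
  then (~x_2 | ~x_6) forces x_6 = False.
  then (x_1 | x_3 | x_6) forces x_3 = True.
  then (~x_3 | x_4) forces x_4 = True.
Set x_5 = False.
All clauses satisfied.

x_1=F, x_2=T, x_3=T, x_4=T, x_5=F, x_6=F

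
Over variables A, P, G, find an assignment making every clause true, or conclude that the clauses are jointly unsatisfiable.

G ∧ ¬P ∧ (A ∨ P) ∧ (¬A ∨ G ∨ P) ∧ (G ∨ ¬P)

Unit clause (G) forces G = True.
Unit clause (¬P) forces P = False.
In (A ∨ P) only A is left, so A = True.
All clauses satisfied.

A = True, P = False, G = True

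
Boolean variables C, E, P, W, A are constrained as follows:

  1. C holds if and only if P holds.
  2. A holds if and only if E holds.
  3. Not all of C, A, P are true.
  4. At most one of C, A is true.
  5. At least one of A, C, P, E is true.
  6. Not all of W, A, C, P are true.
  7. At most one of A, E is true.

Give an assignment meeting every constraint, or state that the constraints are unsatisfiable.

C=T, E=F, P=T, W=T, A=F

  (1) C=T, P=T — same ✓
  (2) A=F, E=F — same ✓
  (3) {C, A, P}: 2/3 true — not all ✓
  (4) {C, A}: 1 true — at most one ✓
  (5) {A, C, P, E}: 2 true — at least one ✓
  (6) {W, A, C, P}: 3/4 true — not all ✓
  (7) {A, E}: 0 true — at most one ✓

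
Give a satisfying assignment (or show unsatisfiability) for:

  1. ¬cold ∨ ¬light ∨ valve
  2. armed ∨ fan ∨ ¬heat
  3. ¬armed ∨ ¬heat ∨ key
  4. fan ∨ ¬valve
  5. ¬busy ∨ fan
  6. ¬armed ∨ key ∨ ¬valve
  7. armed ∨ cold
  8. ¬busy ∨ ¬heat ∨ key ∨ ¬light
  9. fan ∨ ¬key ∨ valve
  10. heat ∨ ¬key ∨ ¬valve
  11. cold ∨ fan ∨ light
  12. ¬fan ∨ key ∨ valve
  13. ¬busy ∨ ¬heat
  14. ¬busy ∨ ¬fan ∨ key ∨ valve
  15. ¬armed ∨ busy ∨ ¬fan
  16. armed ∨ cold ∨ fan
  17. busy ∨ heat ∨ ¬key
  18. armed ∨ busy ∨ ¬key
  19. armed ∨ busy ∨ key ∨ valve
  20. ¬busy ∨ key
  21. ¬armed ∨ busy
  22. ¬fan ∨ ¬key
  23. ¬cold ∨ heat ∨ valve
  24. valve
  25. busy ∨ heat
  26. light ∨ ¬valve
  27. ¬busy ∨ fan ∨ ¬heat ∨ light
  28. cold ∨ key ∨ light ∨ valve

light = True, heat = True, cold = True, busy = False, armed = False, fan = True, key = False, valve = True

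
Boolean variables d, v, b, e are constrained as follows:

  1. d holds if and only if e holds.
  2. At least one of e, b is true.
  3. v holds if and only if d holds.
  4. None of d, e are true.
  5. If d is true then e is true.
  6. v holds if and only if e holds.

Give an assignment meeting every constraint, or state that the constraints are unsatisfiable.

d = False; v = False; b = True; e = False

  (1) d=F, e=F — same ✓
  (2) {e, b}: 1 true — at least one ✓
  (3) v=F, d=F — same ✓
  (4) {d, e}: 0 true — none ✓
  (5) d=F ⇒ e: vacuous ✓
  (6) v=F, e=F — same ✓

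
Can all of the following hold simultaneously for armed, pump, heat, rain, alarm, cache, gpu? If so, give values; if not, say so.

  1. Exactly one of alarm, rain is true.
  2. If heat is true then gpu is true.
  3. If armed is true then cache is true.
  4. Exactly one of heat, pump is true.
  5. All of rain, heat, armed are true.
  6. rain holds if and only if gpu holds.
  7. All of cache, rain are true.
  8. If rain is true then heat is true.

armed = True; pump = False; heat = True; rain = True; alarm = False; cache = True; gpu = True

  (1) {alarm, rain}: 1 true — exactly one ✓
  (2) heat=T ⇒ gpu: T ✓
  (3) armed=T ⇒ cache: T ✓
  (4) {heat, pump}: 1 true — exactly one ✓
  (5) {rain, heat, armed}: all 3 true ✓
  (6) rain=T, gpu=T — same ✓
  (7) {cache, rain}: all 2 true ✓
  (8) rain=T ⇒ heat: T ✓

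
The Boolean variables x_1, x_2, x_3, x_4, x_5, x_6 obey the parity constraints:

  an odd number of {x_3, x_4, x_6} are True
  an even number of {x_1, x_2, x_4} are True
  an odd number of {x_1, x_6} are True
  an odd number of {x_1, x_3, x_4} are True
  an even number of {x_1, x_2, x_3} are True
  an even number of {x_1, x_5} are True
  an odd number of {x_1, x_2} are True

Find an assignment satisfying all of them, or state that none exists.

The formula is unsatisfiable.

Adding constraints 1, 3, 4 mod 2: every variable appears an even number of times on the left, so the left side is 0.
But the right sides sum to 1 (mod 2). 0 ≠ 1 — the system is inconsistent.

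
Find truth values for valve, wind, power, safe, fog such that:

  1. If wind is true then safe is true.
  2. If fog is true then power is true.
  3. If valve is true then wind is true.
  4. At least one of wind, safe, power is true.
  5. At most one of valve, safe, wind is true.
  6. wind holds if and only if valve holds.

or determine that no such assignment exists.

valve: False; wind: False; power: True; safe: False; fog: False

  (1) wind=F ⇒ safe: vacuous ✓
  (2) fog=F ⇒ power: vacuous ✓
  (3) valve=F ⇒ wind: vacuous ✓
  (4) {wind, safe, power}: 1 true — at least one ✓
  (5) {valve, safe, wind}: 0 true — at most one ✓
  (6) wind=F, valve=F — same ✓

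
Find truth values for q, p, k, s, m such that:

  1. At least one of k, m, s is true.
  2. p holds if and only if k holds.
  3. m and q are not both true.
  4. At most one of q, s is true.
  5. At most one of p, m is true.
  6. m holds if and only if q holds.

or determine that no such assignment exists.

q = False; p = True; k = True; s = True; m = False

  (1) {k, m, s}: 2 true — at least one ✓
  (2) p=T, k=T — same ✓
  (3) m=F, q=F — not both ✓
  (4) {q, s}: 1 true — at most one ✓
  (5) {p, m}: 1 true — at most one ✓
  (6) m=F, q=F — same ✓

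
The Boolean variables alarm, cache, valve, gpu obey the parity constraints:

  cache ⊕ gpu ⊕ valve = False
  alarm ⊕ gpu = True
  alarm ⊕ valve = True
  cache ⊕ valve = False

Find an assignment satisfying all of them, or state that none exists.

alarm: True, cache: False, valve: False, gpu: False

cache ⊕ gpu ⊕ valve = F ⊕ F ⊕ F = False ✓
alarm ⊕ gpu = T ⊕ F = True ✓
alarm ⊕ valve = T ⊕ F = True ✓
cache ⊕ valve = F ⊕ F = False ✓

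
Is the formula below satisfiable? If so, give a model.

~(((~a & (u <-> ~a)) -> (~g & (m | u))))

a = False; m = True; u = True; g = True

  ~(((~a & (u <-> ~a)) -> (~g & (m | u)))) = True
    (~a & (u <-> ~a)) -> (~g & (m | u)) = False
      ~a & (u <-> ~a) = True
        ~a = True
        u <-> ~a = True
          ~a = True
      ~g & (m | u) = False
        ~g = False
        m | u = True
The formula evaluates to True.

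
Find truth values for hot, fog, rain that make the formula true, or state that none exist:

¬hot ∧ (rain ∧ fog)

hot = False; fog = True; rain = True

  ¬hot = True
  rain ∧ fog = True
Both conjuncts True, so the formula holds.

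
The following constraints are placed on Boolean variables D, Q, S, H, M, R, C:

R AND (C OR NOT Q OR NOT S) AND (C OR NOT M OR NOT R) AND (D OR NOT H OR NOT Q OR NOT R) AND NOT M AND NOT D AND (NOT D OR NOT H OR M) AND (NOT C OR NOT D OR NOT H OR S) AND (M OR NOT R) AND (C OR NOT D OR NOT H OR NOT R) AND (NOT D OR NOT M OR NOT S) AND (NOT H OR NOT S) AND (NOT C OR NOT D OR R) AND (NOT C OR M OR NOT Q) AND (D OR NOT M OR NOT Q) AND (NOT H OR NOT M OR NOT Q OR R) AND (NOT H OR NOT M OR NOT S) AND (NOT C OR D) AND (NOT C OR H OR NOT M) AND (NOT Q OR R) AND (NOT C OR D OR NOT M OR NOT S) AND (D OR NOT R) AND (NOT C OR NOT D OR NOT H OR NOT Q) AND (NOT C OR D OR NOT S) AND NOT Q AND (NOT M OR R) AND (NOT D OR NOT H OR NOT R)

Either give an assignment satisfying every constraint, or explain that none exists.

Case D = True:
  Clause (NOT D) is falsified — contradiction.
Case D = False:
  (R) forces R = True.
  Clause (D OR NOT R) is falsified — contradiction.
Both cases fail, so the formula is unsatisfiable.

Unsatisfiable — no assignment works.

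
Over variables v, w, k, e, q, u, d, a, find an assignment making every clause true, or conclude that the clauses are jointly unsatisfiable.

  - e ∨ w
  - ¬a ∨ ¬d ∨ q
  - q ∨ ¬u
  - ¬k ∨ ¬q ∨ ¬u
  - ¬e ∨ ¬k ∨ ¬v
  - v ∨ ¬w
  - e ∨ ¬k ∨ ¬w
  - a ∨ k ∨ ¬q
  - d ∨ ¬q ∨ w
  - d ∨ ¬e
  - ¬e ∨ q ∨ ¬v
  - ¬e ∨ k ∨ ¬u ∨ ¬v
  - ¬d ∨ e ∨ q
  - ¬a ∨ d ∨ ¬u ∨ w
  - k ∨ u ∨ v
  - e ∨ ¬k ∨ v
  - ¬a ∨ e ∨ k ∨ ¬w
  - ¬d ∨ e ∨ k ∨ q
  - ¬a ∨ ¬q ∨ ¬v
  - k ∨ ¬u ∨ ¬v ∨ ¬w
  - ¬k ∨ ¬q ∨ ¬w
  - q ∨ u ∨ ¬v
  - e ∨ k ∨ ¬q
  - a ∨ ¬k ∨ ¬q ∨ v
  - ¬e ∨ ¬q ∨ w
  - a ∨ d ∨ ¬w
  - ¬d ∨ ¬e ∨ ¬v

v=F; w=F; k=T; e=T; q=F; u=F; d=T; a=F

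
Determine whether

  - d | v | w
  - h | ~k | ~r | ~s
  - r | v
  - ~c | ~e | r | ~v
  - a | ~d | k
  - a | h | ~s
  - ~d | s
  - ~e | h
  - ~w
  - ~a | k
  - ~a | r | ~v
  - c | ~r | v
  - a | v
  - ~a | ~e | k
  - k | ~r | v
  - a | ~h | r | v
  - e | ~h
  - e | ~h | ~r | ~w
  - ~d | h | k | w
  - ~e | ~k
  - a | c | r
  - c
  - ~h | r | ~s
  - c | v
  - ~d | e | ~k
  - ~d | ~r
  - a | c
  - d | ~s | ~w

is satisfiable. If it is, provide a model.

Unit clause (~w) forces w = False.
Unit clause (c) forces c = True.
Set s = False.
  then (~d | s) forces d = False.
  then (d | v | w) forces v = True.
Set a = False.
Set e = False.
  then (e | ~h) forces h = False.
Set r = False.
Set k = False.
All clauses satisfied.

s: False; a: False; e: False; c: True; w: False; r: False; k: False; v: True; d: False; h: False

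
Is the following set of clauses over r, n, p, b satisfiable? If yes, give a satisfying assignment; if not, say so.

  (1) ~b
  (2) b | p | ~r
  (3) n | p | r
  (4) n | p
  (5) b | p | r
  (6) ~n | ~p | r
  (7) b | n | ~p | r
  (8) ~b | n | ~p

Unit clause (~b) forces b = False.
Try r = False:
  (b | p | r) forces p = True.
  (~n | ~p | r) forces n = False.
  clause (b | n | ~p | r) is falsified — backtrack.
So r = True.
  then (b | p | ~r) forces p = True.
Set n = True.
All clauses satisfied.

r = True; n = True; p = True; b = False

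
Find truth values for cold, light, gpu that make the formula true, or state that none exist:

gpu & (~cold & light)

cold = False; light = True; gpu = True

  ~cold & light = True
    ~cold = True
Both conjuncts True, so the formula holds.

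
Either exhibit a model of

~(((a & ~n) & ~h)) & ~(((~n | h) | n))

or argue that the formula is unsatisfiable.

UNSATISFIABLE

The conjunct ~(((~n | h) | n)) is unsatisfiable on its own:
  h=F, n=F: evaluates to False.
  h=F, n=T: evaluates to False.
  h=T, n=F: evaluates to False.
  h=T, n=T: evaluates to False.
So the whole conjunction is unsatisfiable.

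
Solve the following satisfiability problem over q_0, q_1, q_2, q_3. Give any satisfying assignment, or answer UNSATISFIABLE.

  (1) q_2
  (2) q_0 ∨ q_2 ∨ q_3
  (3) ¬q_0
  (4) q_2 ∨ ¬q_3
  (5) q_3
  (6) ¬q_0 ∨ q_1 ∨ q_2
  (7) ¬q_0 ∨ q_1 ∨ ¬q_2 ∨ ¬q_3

q_0=F; q_1=F; q_2=T; q_3=T

Unit clause (q_2) forces q_2 = True.
Unit clause (¬q_0) forces q_0 = False.
Unit clause (q_3) forces q_3 = True.
Set q_1 = False.
Check each clause:
  (q_2): q_2 holds.
  (q_0 ∨ q_2 ∨ q_3): q_2 holds.
  (¬q_0): ¬q_0 holds.
  (q_2 ∨ ¬q_3): q_2 holds.
  (q_3): q_3 holds.
  (¬q_0 ∨ q_1 ∨ q_2): ¬q_0 holds.
  (¬q_0 ∨ q_1 ∨ ¬q_2 ∨ ¬q_3): ¬q_0 holds.
All clauses satisfied.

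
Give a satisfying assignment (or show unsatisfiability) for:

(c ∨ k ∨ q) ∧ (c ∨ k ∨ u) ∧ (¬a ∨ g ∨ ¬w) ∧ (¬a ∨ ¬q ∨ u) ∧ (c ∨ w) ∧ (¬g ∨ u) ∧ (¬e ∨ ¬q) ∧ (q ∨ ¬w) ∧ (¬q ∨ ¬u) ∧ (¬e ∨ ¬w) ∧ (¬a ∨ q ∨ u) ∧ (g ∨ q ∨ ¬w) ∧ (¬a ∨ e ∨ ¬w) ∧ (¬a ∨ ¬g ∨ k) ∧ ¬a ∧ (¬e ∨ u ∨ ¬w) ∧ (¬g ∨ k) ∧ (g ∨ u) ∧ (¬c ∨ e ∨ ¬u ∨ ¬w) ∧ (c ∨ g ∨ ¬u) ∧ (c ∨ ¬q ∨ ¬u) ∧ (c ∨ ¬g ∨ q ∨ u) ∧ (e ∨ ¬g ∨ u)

c=T; g=T; a=F; e=F; w=F; u=T; k=T; q=F

Unit clause (¬a) forces a = False.
Set c = True.
Set g = True.
  then (¬g ∨ u) forces u = True.
  then (¬q ∨ ¬u) forces q = False.
  then (¬g ∨ k) forces k = True.
  then (q ∨ ¬w) forces w = False.
Set e = False.
All clauses satisfied.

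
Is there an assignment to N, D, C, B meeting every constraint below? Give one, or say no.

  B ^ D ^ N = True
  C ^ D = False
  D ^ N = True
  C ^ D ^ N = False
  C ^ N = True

N = False; D = True; C = True; B = False

B ^ D ^ N = F ^ T ^ F = True ✓
C ^ D = T ^ T = False ✓
D ^ N = T ^ F = True ✓
C ^ D ^ N = T ^ T ^ F = False ✓
C ^ N = T ^ F = True ✓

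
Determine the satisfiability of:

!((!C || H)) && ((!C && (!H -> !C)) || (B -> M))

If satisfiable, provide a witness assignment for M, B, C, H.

M: True, B: False, C: True, H: False

  !((!C || H)) = True
    !C || H = False
      !C = False
  (!C && (!H -> !C)) || (B -> M) = True
    !C && (!H -> !C) = False
      !C = False
      !H -> !C = False
        !H = True
        !C = False
    B -> M = True
Both conjuncts True, so the formula holds.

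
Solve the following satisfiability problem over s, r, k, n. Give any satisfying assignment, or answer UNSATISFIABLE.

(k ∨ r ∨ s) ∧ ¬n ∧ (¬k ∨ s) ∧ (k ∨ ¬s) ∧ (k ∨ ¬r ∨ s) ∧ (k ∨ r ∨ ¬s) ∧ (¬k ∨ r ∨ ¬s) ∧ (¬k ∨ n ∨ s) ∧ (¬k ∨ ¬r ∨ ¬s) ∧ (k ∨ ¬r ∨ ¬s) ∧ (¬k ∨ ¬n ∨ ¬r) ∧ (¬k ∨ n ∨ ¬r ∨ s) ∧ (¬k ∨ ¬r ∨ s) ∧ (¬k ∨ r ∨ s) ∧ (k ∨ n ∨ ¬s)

Case s = True:
  (¬n) forces n = False.
  (k ∨ ¬s) forces k = True.
  (¬k ∨ r ∨ ¬s) forces r = True.
  Clause (¬k ∨ ¬r ∨ ¬s) is falsified — contradiction.
Case s = False:
  (¬n) forces n = False.
  (¬k ∨ s) forces k = False.
  (k ∨ r ∨ s) forces r = True.
  Clause (k ∨ ¬r ∨ s) is falsified — contradiction.
Both cases fail, so the formula is unsatisfiable.

Unsatisfiable — no assignment works.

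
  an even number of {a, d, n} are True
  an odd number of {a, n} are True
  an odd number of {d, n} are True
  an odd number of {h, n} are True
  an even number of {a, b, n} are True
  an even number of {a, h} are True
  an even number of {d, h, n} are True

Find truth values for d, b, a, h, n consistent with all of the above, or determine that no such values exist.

d: True, b: True, a: True, h: True, n: False

{a, d, n}: 2 true → even ✓
{a, n}: 1 true → odd ✓
{d, n}: 1 true → odd ✓
{h, n}: 1 true → odd ✓
{a, b, n}: 2 true → even ✓
{a, h}: 2 true → even ✓
{d, h, n}: 2 true → even ✓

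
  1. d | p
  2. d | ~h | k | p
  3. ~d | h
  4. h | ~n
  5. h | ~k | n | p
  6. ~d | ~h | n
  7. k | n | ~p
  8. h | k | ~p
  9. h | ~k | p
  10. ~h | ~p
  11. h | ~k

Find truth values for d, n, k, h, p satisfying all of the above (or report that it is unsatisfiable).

Try d = False:
  (d | p) forces p = True.
  (~h | ~p) forces h = False.
  (h | ~n) forces n = False.
  (k | n | ~p) forces k = True.
  clause (h | ~k) is falsified — backtrack.
So d = True.
  then (~d | h) forces h = True.
  then (~d | ~h | n) forces n = True.
  then (~h | ~p) forces p = False.
Set k = False.
All clauses satisfied.

d: True; n: True; k: False; h: True; p: False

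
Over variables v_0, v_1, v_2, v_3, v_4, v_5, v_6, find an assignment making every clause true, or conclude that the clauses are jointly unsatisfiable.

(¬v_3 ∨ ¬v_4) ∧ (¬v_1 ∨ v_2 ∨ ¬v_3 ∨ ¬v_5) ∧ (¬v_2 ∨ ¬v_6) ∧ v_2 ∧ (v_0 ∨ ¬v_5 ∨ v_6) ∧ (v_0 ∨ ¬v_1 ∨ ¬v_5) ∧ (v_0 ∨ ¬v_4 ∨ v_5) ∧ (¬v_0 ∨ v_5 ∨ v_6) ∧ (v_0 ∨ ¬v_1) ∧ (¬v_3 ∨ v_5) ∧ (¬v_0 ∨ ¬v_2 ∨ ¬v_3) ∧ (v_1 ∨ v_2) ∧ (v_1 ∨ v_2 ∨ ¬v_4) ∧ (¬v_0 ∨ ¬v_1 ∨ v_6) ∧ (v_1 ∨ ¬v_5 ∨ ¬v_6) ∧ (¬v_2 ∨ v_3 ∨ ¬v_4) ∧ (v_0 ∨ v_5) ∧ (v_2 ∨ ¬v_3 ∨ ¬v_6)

v_0 = True; v_1 = False; v_2 = True; v_3 = False; v_4 = False; v_5 = True; v_6 = False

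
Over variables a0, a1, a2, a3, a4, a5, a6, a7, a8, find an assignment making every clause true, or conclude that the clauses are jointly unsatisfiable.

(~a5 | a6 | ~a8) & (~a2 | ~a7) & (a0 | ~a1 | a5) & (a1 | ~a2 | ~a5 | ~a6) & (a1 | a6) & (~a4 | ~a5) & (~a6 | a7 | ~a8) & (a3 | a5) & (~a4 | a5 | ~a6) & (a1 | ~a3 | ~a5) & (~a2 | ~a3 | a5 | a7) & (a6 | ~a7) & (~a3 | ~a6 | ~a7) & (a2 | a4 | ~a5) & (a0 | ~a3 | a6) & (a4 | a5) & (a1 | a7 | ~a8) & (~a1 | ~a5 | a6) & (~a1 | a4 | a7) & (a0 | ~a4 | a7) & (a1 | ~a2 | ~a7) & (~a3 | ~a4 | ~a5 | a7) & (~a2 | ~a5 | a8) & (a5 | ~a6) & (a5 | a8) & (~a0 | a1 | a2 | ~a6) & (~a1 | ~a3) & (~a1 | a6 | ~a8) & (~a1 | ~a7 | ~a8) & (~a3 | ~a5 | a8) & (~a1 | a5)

The formula is unsatisfiable.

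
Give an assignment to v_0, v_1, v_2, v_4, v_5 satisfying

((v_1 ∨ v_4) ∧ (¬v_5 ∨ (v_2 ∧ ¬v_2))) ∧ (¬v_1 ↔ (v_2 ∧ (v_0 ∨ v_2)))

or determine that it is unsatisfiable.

v_0 = False, v_1 = True, v_2 = False, v_4 = True, v_5 = False

  (v_1 ∨ v_4) ∧ (¬v_5 ∨ (v_2 ∧ ¬v_2)) = True
    v_1 ∨ v_4 = True
    ¬v_5 ∨ (v_2 ∧ ¬v_2) = True
      ¬v_5 = True
      v_2 ∧ ¬v_2 = False
        ¬v_2 = True
  ¬v_1 ↔ (v_2 ∧ (v_0 ∨ v_2)) = True
    ¬v_1 = False
    v_2 ∧ (v_0 ∨ v_2) = False
      v_0 ∨ v_2 = False
Both conjuncts True, so the formula holds.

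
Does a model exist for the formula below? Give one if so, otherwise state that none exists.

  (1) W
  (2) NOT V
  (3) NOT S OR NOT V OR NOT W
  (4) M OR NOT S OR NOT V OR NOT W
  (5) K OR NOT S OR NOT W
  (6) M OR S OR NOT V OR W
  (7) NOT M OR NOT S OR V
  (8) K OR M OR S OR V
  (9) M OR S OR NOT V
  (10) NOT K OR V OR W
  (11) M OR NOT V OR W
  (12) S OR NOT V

V=F, W=T, K=F, S=F, M=T

Unit clause (W) forces W = True.
Unit clause (NOT V) forces V = False.
Set K = False.
  then (K OR NOT S OR NOT W) forces S = False.
  then (K OR M OR S OR V) forces M = True.
All clauses satisfied.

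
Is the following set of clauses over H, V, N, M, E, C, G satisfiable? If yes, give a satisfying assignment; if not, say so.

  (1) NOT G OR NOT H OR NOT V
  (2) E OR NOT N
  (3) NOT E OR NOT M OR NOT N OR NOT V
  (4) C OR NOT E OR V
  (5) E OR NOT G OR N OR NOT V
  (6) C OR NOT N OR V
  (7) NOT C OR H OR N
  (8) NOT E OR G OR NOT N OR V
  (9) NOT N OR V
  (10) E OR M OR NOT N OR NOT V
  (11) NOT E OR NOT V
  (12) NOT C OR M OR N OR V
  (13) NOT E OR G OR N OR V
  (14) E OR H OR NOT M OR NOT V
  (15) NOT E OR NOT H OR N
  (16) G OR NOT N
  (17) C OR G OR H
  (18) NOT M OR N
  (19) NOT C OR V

H: True; V: False; N: False; M: False; E: False; C: False; G: False

Set H = True.
Set V = False.
  then (NOT N OR V) forces N = False.
  then (NOT E OR NOT H OR N) forces E = False.
  then (NOT M OR N) forces M = False.
  then (NOT C OR V) forces C = False.
Set G = False.
All clauses satisfied.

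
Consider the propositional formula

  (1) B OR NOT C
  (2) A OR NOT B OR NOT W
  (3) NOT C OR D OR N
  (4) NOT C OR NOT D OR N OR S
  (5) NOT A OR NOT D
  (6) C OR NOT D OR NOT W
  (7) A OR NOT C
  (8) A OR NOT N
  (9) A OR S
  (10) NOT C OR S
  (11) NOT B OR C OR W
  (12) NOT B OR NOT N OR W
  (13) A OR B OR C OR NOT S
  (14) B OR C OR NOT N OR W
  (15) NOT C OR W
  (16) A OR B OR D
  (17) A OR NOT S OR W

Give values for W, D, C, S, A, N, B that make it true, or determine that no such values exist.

Set W = True.
Set D = False.
Set C = False.
Set S = True.
Try A = False:
  (A OR NOT B OR NOT W) forces B = False.
  clause (A OR B OR C OR NOT S) is falsified — backtrack.
So A = True.
Set N = True.
Set B = False.
All clauses satisfied.

W = True; D = False; C = False; S = True; A = True; N = True; B = False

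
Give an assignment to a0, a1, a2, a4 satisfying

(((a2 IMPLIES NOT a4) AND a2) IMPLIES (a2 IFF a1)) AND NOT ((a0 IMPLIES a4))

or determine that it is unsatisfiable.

a0 = True, a1 = True, a2 = False, a4 = False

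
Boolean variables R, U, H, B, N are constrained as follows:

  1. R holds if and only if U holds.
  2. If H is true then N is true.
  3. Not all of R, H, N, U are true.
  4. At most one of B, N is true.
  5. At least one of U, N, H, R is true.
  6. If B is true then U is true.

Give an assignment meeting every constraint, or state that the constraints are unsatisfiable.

R = False; U = False; H = False; B = False; N = True

  (1) R=F, U=F — same ✓
  (2) H=F ⇒ N: vacuous ✓
  (3) {R, H, N, U}: 1/4 true — not all ✓
  (4) {B, N}: 1 true — at most one ✓
  (5) {U, N, H, R}: 1 true — at least one ✓
  (6) B=F ⇒ U: vacuous ✓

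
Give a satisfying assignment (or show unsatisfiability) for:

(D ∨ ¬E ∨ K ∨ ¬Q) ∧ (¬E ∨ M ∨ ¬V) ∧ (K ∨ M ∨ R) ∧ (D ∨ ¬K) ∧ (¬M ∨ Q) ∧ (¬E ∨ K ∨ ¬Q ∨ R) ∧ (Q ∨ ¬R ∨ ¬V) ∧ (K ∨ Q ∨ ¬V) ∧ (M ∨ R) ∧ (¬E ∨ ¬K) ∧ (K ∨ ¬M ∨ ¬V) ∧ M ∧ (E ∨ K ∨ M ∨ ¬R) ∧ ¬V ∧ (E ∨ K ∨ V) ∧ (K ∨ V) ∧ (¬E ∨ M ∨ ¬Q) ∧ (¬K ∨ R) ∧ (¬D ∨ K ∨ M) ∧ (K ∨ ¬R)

V = False, D = True, M = True, R = True, K = True, E = False, Q = True

Unit clause (M) forces M = True.
Unit clause (¬V) forces V = False.
In (K ∨ V) only K is left, so K = True.
In (¬K ∨ R) only R is left, so R = True.
In (D ∨ ¬K) only D is left, so D = True.
In (¬M ∨ Q) only Q is left, so Q = True.
In (¬E ∨ ¬K) only ¬E is left, so E = False.
All clauses satisfied.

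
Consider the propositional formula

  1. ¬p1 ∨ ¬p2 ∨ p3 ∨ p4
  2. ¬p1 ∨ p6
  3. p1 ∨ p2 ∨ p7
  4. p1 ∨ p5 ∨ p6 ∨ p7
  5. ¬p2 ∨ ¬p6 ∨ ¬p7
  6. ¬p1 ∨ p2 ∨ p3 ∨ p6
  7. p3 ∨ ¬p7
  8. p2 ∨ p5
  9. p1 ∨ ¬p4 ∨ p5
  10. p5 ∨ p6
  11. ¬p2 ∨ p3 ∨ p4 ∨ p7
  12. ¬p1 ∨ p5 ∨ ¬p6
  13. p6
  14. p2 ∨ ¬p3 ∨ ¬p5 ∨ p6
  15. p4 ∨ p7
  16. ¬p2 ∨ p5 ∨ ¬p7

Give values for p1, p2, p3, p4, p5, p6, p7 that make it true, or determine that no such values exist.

Unit clause (p6) forces p6 = True.
Set p1 = False.
Set p2 = False.
  then (p1 ∨ p2 ∨ p7) forces p7 = True.
  then (p3 ∨ ¬p7) forces p3 = True.
  then (p2 ∨ p5) forces p5 = True.
Set p4 = False.
All clauses satisfied.

p1 = False, p2 = False, p3 = True, p4 = False, p5 = True, p6 = True, p7 = True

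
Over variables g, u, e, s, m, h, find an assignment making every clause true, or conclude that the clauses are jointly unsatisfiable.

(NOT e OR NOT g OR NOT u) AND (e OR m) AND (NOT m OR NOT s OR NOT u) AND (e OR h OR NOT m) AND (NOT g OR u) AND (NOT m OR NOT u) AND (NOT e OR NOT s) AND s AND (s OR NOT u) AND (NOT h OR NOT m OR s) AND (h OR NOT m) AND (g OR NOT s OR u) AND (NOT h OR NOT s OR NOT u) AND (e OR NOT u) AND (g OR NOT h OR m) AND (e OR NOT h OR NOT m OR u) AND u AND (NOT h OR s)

Unsatisfiable — no assignment works.

Case s = True:
  (NOT e OR NOT s) forces e = False.
  (e OR m) forces m = True.
  (NOT m OR NOT s OR NOT u) forces u = False.
  Clause (u) is falsified — contradiction.
Case s = False:
  Clause (s) is falsified — contradiction.
Both cases fail, so the formula is unsatisfiable.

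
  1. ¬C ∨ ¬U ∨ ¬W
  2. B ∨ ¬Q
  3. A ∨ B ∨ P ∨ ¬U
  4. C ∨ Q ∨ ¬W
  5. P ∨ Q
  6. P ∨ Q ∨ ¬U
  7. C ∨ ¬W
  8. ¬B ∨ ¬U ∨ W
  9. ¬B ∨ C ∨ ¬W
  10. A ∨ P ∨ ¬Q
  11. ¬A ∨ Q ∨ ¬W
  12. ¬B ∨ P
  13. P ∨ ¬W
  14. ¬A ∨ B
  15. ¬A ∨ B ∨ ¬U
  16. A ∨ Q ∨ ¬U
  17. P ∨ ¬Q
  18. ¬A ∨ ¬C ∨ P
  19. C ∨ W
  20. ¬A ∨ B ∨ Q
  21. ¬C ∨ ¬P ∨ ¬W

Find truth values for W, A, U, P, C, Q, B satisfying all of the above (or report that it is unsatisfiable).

Try W = True:
  (C ∨ ¬W) forces C = True.
  (¬C ∨ ¬U ∨ ¬W) forces U = False.
  (P ∨ ¬W) forces P = True.
  clause (¬C ∨ ¬P ∨ ¬W) is falsified — backtrack.
So W = False.
  then (C ∨ W) forces C = True.
Set A = False.
Set U = False.
Set P = True.
Set Q = True.
  then (B ∨ ¬Q) forces B = True.
All clauses satisfied.

W = False, A = False, U = False, P = True, C = True, Q = True, B = True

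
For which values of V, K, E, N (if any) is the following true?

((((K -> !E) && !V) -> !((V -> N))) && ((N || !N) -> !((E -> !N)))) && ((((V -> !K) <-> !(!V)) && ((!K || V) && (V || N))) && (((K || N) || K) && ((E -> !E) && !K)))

Case V = True: the formula simplifies to ((N || !N) -> !((E -> !N))) && (!K && (((K || N) || K) && ((E -> !E) && !K))).
  N = True: simplifies to !(!E) && (!K && ((E -> !E) && !K)).
    E = True: the conjunct E -> !E becomes True -> !True = False.
    E = False: the conjunct !(!E) becomes !(!False) = False.
  N = False: the conjunct (N || !N) -> !((E -> !N)) becomes (False || True) -> !True = False.
Case V = False: the conjunct (V -> !K) <-> !(!V) becomes (False -> !K) <-> !True = False.
Both cases fail — unsatisfiable.

Unsatisfiable — no assignment works.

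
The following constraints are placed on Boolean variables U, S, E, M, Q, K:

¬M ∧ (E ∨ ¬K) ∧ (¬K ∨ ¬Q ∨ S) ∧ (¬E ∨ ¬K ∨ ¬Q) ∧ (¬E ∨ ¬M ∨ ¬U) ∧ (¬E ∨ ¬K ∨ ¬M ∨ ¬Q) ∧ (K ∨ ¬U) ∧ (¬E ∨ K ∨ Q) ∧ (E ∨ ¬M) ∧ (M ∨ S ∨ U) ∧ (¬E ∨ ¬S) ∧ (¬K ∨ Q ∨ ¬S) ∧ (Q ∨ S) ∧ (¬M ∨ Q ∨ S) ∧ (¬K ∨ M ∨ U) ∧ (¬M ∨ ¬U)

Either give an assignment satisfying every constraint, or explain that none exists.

U = False, S = True, E = False, M = False, Q = True, K = False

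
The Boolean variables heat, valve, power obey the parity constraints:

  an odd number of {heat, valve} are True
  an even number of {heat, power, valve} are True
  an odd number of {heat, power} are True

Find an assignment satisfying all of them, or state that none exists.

heat = False, valve = True, power = True

{heat, valve}: 1 true → odd ✓
{heat, power, valve}: 2 true → even ✓
{heat, power}: 1 true → odd ✓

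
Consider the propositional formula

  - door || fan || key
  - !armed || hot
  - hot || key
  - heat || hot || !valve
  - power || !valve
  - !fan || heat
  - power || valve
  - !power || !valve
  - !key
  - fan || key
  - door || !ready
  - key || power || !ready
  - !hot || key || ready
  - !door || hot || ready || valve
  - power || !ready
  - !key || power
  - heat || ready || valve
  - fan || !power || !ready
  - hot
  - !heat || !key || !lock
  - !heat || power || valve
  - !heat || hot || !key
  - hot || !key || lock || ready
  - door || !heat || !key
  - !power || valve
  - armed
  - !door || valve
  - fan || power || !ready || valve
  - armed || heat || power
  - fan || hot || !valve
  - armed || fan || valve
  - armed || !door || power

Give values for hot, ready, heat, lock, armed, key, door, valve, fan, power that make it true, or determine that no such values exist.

Case valve = True:
  (power || !valve) forces power = True.
  Clause (!power || !valve) is falsified — contradiction.
Case valve = False:
  (power || valve) forces power = True.
  Clause (!power || valve) is falsified — contradiction.
Both cases fail, so the formula is unsatisfiable.

Unsatisfiable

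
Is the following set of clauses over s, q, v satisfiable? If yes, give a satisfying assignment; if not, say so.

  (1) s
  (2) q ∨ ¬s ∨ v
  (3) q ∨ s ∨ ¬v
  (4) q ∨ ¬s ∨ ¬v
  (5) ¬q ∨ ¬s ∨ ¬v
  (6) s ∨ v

s = True, q = True, v = False

Unit clause (s) forces s = True.
Try q = False:
  (q ∨ ¬s ∨ v) forces v = True.
  clause (q ∨ ¬s ∨ ¬v) is falsified — backtrack.
So q = True.
  then (¬q ∨ ¬s ∨ ¬v) forces v = False.
Check each clause:
  (s): s holds.
  (q ∨ ¬s ∨ v): q holds.
  (q ∨ s ∨ ¬v): q holds.
  (q ∨ ¬s ∨ ¬v): q holds.
  (¬q ∨ ¬s ∨ ¬v): ¬v holds.
  (s ∨ v): s holds.
All clauses satisfied.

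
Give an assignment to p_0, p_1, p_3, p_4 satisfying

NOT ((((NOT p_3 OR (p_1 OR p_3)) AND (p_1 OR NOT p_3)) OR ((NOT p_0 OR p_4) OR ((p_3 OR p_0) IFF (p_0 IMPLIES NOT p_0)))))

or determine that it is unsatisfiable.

p_0 = True, p_1 = False, p_3 = True, p_4 = False

  NOT ((((NOT p_3 OR (p_1 OR p_3)) AND (p_1 OR NOT p_3)) OR ((NOT p_0 OR p_4) OR ((p_3 OR p_0) IFF (p_0 IMPLIES NOT p_0))))) = True
    ((NOT p_3 OR (p_1 OR p_3)) AND (p_1 OR NOT p_3)) OR ((NOT p_0 OR p_4) OR ((p_3 OR p_0) IFF (p_0 IMPLIES NOT p_0))) = False
      (NOT p_3 OR (p_1 OR p_3)) AND (p_1 OR NOT p_3) = False
        NOT p_3 OR (p_1 OR p_3) = True
          NOT p_3 = False
          p_1 OR p_3 = True
        p_1 OR NOT p_3 = False
          NOT p_3 = False
      (NOT p_0 OR p_4) OR ((p_3 OR p_0) IFF (p_0 IMPLIES NOT p_0)) = False
        NOT p_0 OR p_4 = False
          NOT p_0 = False
        (p_3 OR p_0) IFF (p_0 IMPLIES NOT p_0) = False
          p_3 OR p_0 = True
          p_0 IMPLIES NOT p_0 = False
            NOT p_0 = False
The formula evaluates to True.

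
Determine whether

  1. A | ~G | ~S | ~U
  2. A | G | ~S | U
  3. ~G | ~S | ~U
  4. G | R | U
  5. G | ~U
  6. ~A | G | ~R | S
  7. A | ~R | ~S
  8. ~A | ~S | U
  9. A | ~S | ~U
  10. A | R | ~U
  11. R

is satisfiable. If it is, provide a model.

A: False; R: True; G: False; U: False; S: False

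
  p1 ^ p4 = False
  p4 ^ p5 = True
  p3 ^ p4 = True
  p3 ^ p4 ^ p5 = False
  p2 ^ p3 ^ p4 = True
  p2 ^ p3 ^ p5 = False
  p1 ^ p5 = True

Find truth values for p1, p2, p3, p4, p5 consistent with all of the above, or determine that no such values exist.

p1 = False, p2 = False, p3 = True, p4 = False, p5 = True

p1 ^ p4 = F ^ F = False ✓
p4 ^ p5 = F ^ T = True ✓
p3 ^ p4 = T ^ F = True ✓
p3 ^ p4 ^ p5 = T ^ F ^ T = False ✓
p2 ^ p3 ^ p4 = F ^ T ^ F = True ✓
p2 ^ p3 ^ p5 = F ^ T ^ T = False ✓
p1 ^ p5 = F ^ T = True ✓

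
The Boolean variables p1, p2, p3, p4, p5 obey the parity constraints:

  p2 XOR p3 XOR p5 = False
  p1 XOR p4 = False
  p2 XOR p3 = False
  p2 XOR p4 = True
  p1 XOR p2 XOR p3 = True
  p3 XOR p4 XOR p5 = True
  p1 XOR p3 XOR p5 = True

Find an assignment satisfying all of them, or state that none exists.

p1 = True, p2 = False, p3 = False, p4 = True, p5 = False

p2 XOR p3 XOR p5 = F XOR F XOR F = False ✓
p1 XOR p4 = T XOR T = False ✓
p2 XOR p3 = F XOR F = False ✓
p2 XOR p4 = F XOR T = True ✓
p1 XOR p2 XOR p3 = T XOR F XOR F = True ✓
p3 XOR p4 XOR p5 = F XOR T XOR F = True ✓
p1 XOR p3 XOR p5 = T XOR F XOR F = True ✓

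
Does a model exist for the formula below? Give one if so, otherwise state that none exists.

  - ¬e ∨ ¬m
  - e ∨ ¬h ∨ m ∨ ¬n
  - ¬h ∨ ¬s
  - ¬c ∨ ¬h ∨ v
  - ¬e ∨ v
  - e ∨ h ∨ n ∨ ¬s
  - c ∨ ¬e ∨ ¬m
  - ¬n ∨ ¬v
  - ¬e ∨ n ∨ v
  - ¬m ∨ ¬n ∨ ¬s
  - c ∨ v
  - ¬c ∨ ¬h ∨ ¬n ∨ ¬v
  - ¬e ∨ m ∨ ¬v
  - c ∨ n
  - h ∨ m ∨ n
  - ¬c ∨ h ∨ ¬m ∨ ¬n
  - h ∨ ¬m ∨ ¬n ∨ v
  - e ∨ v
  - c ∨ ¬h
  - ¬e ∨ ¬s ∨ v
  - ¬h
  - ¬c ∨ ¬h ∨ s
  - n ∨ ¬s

s = False, e = False, c = True, h = False, m = True, v = True, n = False

Unit clause (¬h) forces h = False.
Try s = True:
  (n ∨ ¬s) forces n = True.
  (¬n ∨ ¬v) forces v = False.
  (¬e ∨ v) forces e = False.
  clause (e ∨ v) is falsified — backtrack.
So s = False.
Set e = False.
  then (e ∨ v) forces v = True.
  then (¬n ∨ ¬v) forces n = False.
  then (c ∨ n) forces c = True.
  then (h ∨ m ∨ n) forces m = True.
All clauses satisfied.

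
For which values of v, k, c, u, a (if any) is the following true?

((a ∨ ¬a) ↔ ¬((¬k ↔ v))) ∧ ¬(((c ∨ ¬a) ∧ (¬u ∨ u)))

v=T; k=T; c=F; u=F; a=T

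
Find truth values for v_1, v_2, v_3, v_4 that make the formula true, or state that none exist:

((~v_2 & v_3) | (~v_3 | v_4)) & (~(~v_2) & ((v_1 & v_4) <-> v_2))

v_1 = True, v_2 = True, v_3 = False, v_4 = True

  (~v_2 & v_3) | (~v_3 | v_4) = True
    ~v_2 & v_3 = False
      ~v_2 = False
    ~v_3 | v_4 = True
      ~v_3 = True
  ~(~v_2) & ((v_1 & v_4) <-> v_2) = True
    ~(~v_2) = True
      ~v_2 = False
    (v_1 & v_4) <-> v_2 = True
      v_1 & v_4 = True
Both conjuncts True, so the formula holds.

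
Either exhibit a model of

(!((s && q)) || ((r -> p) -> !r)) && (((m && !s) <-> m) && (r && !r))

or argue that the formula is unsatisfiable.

UNSATISFIABLE

Case r = True: the conjunct !r is False.
Case r = False: the conjunct r is False.
Both cases fail — unsatisfiable.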